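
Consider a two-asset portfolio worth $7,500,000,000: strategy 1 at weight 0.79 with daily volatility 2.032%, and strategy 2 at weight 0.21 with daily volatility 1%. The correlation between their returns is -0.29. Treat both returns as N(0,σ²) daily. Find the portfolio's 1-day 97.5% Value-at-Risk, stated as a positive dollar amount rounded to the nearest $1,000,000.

σ_p² = 0.79²·2.032² + 0.21²·1² + 2·-0.29·0.79·0.21·2.032·1 = 2.4255 (%²).
σ_p = √2.4255 = 1.557%.
At 97.5%, z = 1.960.
VaR = 1.960 × 1.557% = 3.052%; on $7,500,000,000 that is $228,900,000.

$229,000,000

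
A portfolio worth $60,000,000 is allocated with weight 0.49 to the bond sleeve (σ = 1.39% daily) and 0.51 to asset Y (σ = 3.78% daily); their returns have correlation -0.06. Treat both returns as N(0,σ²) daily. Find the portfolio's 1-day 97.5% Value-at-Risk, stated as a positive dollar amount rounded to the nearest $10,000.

$2,360,000

σ_p² = 0.49²·1.39² + 0.51²·3.78² + 2·-0.06·0.49·0.51·1.39·3.78 = 4.0227 (%²).
σ_p = √4.0227 = 2.006%.
At 97.5%, z = 1.960.
VaR = 1.960 × 2.006% = 3.932%; on $60,000,000 that is $2,359,200.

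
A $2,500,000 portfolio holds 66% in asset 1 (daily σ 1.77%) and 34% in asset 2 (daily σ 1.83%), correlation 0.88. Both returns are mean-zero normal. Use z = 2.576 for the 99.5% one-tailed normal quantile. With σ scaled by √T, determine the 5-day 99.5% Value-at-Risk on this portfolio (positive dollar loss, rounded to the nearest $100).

$250,700

σ_p = √(0.66²·1.77² + 0.34²·1.83² + 2·0.88·0.66·0.34·1.77·1.83) = 1.741%.
σ_{5d} = 1.741% × √5 = 3.893%.
VaR = 2.576 × 3.893% = 10.028%; on $2,500,000 that is $250,700.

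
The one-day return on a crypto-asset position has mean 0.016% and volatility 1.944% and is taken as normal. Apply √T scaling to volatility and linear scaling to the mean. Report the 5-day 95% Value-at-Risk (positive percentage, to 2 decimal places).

7.07%

At 95%, z = 1.645.
σ_{5d} = 1.944% × √5 = 4.347%; μ_{5d} = 5 × 0.016% = 0.080%.
VaR = −(0.080%) + 1.645 × 4.347% = 7.071%.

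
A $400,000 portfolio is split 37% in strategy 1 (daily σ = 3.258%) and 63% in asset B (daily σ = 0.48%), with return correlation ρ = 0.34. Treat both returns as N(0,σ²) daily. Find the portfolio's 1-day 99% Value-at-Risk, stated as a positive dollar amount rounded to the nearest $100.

$12,500

σ_p² = 0.37²·3.258² + 0.63²·0.48² + 2·0.34·0.37·0.63·3.258·0.48 = 1.7925 (%²).
σ_p = √1.7925 = 1.339%.
At 99%, z = 2.326.
VaR = 2.326 × 1.339% = 3.115%; on $400,000 that is $12,460.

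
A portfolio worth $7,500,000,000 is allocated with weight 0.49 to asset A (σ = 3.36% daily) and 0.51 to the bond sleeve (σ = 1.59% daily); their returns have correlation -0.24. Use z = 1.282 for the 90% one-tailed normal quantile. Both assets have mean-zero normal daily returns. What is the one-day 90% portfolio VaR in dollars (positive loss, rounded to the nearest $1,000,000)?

$159,000,000

σ_p² = 0.49²·3.36² + 0.51²·1.59² + 2·-0.24·0.49·0.51·3.36·1.59 = 2.7274 (%²).
σ_p = √2.7274 = 1.651%.
VaR = 1.282 × 1.651% = 2.117%; on $7,500,000,000 that is $158,775,000.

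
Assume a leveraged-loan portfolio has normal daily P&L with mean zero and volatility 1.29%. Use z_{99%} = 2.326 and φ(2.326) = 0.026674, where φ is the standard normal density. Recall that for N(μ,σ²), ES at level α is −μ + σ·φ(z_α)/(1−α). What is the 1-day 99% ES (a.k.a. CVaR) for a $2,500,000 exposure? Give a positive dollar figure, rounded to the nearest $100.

$86,000

Tail multiplier: φ(z)/(1−α) = 0.026674 / 0.01 = 2.667.
ES = 1.29% × 2.667 = 3.440%.
On $2,500,000: 0.03440 × $2,500,000 = $86,000.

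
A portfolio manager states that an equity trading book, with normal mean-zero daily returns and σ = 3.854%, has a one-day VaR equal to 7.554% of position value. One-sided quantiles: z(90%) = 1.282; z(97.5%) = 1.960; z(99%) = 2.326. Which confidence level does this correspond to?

Implied z = VaR/σ = 7.554 / 3.854 = 1.960.
This matches z(97.5%) = 1.960.

97.5%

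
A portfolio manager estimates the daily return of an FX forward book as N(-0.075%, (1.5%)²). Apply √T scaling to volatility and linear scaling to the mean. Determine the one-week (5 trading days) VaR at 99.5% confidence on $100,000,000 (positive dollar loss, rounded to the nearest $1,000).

At 99.5%, z = 2.576.
σ_{5d} = 1.5% × √5 = 3.354%; μ_{5d} = 5 × -0.075% = -0.375%.
VaR = −(-0.375%) + 2.576 × 3.354% = 9.015%.
On $100,000,000: 0.09015 × $100,000,000 = $9,015,000.

$9,015,000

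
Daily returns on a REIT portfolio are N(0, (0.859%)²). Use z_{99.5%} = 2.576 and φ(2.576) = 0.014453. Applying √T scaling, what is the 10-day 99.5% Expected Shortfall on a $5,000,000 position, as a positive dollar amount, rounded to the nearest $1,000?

σ_{10d} = 0.859% × √10 = 2.716%.
ES multiplier = φ(z)/(1−α) = 0.014453/0.005 = 2.891.
ES = 2.716% × 2.891 = 7.852%; on $5,000,000: $392,600.

$393,000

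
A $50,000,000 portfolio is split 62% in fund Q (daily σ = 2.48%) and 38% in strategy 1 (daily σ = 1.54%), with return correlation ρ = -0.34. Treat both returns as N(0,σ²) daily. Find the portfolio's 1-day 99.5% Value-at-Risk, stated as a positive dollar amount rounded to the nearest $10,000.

$1,860,000

σ_p² = 0.62²·2.48² + 0.38²·1.54² + 2·-0.34·0.62·0.38·2.48·1.54 = 2.0948 (%²).
σ_p = √2.0948 = 1.447%.
At 99.5%, z = 2.576.
VaR = 2.576 × 1.447% = 3.727%; on $50,000,000 that is $1,863,500.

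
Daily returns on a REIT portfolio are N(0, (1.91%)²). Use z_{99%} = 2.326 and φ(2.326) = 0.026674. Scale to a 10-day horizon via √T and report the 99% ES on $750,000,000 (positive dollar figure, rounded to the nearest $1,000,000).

σ_{10d} = 1.91% × √10 = 6.040%.
ES multiplier = φ(z)/(1−α) = 0.026674/0.01 = 2.667.
ES = 6.040% × 2.667 = 16.109%; on $750,000,000: $120,817,500.

$121,000,000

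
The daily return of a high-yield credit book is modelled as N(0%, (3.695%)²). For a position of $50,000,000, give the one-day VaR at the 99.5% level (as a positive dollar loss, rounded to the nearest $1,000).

$4,759,000

At 99.5% one-sided, z = 2.576.
VaR = z·σ = 2.576 × 3.695% = 9.518%.
On $50,000,000: 0.09518 × $50,000,000 = $4,759,000.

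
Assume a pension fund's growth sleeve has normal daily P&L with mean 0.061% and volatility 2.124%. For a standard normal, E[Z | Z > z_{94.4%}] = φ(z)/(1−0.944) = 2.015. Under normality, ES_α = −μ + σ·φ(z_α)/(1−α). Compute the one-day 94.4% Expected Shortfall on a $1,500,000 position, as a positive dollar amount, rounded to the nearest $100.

ES = −(0.061%) + 2.124% × 2.015 = 4.219%.
On $1,500,000: 0.04219 × $1,500,000 = $63,285.

$63,300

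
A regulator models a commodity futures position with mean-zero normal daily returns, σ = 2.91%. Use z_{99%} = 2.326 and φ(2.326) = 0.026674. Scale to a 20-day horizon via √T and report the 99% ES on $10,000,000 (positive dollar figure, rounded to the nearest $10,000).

$3,470,000

σ_{20d} = 2.91% × √20 = 13.014%.
ES multiplier = φ(z)/(1−α) = 0.026674/0.01 = 2.667.
ES = 13.014% × 2.667 = 34.708%; on $10,000,000: $3,470,800.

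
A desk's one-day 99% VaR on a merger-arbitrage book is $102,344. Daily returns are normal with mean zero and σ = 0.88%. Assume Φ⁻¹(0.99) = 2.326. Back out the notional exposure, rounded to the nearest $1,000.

$5,000,000

VaR as a fraction of value: z·σ = 2.326 × 0.88% = 2.04688%.
Position = $102,344 / 0.0204688 = $5,000,000.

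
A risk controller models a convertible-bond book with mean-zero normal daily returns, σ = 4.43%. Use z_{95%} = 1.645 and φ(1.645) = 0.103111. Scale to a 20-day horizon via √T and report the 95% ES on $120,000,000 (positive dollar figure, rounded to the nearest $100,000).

σ_{20d} = 4.43% × √20 = 19.812%.
ES multiplier = φ(z)/(1−α) = 0.103111/0.05 = 2.062.
ES = 19.812% × 2.062 = 40.852%; on $120,000,000: $49,022,400.

$49,000,000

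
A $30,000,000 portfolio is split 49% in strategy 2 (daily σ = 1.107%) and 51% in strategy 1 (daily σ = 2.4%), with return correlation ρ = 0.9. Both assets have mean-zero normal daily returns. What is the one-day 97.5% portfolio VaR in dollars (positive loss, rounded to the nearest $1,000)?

σ_p² = 0.49²·1.107² + 0.51²·2.4² + 2·0.9·0.49·0.51·1.107·2.4 = 2.9875 (%²).
σ_p = √2.9875 = 1.728%.
At 97.5%, z = 1.960.
VaR = 1.960 × 1.728% = 3.387%; on $30,000,000 that is $1,016,100.

$1,016,000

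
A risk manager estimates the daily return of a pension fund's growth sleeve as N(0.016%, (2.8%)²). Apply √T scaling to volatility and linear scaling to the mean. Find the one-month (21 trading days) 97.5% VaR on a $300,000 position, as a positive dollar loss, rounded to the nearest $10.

At 97.5%, z = 1.960.
σ_{21d} = 2.8% × √21 = 12.831%; μ_{21d} = 21 × 0.016% = 0.336%.
VaR = −(0.336%) + 1.960 × 12.831% = 24.813%.
On $300,000: 0.24813 × $300,000 = $74,439.

$74,440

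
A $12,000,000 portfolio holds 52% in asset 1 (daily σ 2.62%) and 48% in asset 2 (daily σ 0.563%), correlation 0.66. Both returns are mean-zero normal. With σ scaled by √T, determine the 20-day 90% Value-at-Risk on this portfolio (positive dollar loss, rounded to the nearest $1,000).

$1,069,000

σ_p = √(0.52²·2.62² + 0.48²·0.563² + 2·0.66·0.52·0.48·2.62·0.563) = 1.554%.
σ_{20d} = 1.554% × √20 = 6.950%.
z(90%) = 1.282.
VaR = 1.282 × 6.950% = 8.910%; on $12,000,000 that is $1,069,200.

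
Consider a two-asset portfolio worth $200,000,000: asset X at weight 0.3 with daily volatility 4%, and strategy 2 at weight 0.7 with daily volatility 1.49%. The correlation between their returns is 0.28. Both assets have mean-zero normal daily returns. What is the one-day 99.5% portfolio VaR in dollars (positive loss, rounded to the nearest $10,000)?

$9,260,000

σ_p² = 0.3²·4² + 0.7²·1.49² + 2·0.28·0.3·0.7·4·1.49 = 3.2287 (%²).
σ_p = √3.2287 = 1.797%.
At 99.5%, z = 2.576.
VaR = 2.576 × 1.797% = 4.629%; on $200,000,000 that is $9,258,000.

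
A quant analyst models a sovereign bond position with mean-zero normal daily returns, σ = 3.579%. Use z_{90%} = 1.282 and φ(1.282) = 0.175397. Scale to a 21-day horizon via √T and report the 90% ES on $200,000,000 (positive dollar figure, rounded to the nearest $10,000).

σ_{21d} = 3.579% × √21 = 16.401%.
ES multiplier = φ(z)/(1−α) = 0.175397/0.1 = 1.754.
ES = 16.401% × 1.754 = 28.767%; on $200,000,000: $57,534,000.

$57,530,000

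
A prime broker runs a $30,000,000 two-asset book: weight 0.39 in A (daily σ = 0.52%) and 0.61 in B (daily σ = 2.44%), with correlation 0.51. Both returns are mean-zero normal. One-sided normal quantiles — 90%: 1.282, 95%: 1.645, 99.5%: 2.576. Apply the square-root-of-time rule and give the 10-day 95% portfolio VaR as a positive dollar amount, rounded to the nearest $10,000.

σ_p = √(0.39²·0.52² + 0.61²·2.44² + 2·0.51·0.39·0.61·0.52·2.44) = 1.601%.
σ_{10d} = 1.601% × √10 = 5.063%.
VaR = 1.645 × 5.063% = 8.329%; on $30,000,000 that is $2,498,700.

$2,500,000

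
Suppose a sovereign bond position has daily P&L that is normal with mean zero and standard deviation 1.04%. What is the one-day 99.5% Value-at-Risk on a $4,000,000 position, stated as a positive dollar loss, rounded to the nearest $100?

$107,200

At 99.5% one-sided, z = 2.576.
VaR = z·σ = 2.576 × 1.04% = 2.679%.
On $4,000,000: 0.02679 × $4,000,000 = $107,160.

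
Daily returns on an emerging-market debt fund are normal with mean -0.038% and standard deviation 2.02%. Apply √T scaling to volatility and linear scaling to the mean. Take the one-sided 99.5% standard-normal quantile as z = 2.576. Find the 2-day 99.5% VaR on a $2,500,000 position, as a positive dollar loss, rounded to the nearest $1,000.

σ_{2d} = 2.02% × √2 = 2.857%; μ_{2d} = 2 × -0.038% = -0.076%.
VaR = −(-0.076%) + 2.576 × 2.857% = 7.436%.
On $2,500,000: 0.07436 × $2,500,000 = $185,900.

$186,000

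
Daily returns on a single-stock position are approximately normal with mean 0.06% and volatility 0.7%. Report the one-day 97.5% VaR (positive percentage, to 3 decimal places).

1.312%

At 97.5% one-sided, z = 1.960.
VaR = −μ + z·σ = −(0.06%) + 1.960 × 0.7% = 1.312%.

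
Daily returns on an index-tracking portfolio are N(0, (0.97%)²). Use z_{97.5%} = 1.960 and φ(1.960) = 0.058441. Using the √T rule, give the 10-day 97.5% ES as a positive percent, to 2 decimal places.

σ_{10d} = 0.97% × √10 = 3.067%.
ES multiplier = φ(z)/(1−α) = 0.058441/0.025 = 2.338.
ES = 3.067% × 2.338 = 7.171%.

7.17%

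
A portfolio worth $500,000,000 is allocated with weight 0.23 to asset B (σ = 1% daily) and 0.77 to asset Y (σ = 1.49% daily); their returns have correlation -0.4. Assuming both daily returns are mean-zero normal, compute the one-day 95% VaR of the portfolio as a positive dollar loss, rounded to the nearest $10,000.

σ_p² = 0.23²·1² + 0.77²·1.49² + 2·-0.4·0.23·0.77·1·1.49 = 1.1581 (%²).
σ_p = √1.1581 = 1.076%.
At 95%, z = 1.645.
VaR = 1.645 × 1.076% = 1.770%; on $500,000,000 that is $8,850,000.

$8,850,000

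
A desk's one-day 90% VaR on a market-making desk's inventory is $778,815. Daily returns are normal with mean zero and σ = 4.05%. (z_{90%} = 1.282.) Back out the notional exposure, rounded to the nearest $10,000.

$15,000,000

VaR as a fraction of value: z·σ = 1.282 × 4.05% = 5.1921%.
Position = $778,815 / 0.051921 = $15,000,000.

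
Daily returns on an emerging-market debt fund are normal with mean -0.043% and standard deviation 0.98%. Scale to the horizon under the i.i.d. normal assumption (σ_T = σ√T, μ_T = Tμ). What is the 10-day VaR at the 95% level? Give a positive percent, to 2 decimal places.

5.53%

At 95%, z = 1.645.
σ_{10d} = 0.98% × √10 = 3.099%; μ_{10d} = 10 × -0.043% = -0.430%.
VaR = −(-0.430%) + 1.645 × 3.099% = 5.528%.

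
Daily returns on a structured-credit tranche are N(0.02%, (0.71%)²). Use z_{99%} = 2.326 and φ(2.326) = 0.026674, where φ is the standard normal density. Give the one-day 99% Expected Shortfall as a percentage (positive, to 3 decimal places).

Tail multiplier: φ(z)/(1−α) = 0.026674 / 0.01 = 2.667.
ES = −(0.02%) + 0.71% × 2.667 = 1.874%.

1.874%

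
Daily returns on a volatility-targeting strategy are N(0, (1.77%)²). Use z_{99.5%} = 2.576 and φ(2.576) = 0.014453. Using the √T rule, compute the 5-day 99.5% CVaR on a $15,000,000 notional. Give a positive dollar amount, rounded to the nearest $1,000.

σ_{5d} = 1.77% × √5 = 3.958%.
ES multiplier = φ(z)/(1−α) = 0.014453/0.005 = 2.891.
ES = 3.958% × 2.891 = 11.443%; on $15,000,000: $1,716,450.

$1,716,000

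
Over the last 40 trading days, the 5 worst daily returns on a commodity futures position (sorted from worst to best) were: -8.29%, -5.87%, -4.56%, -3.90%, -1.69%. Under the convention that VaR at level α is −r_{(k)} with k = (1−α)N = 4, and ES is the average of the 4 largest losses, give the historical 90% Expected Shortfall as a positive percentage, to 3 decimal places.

The 4 worst returns sum to -22.62%.
ES = −(-22.62%) / 4 = 5.655%.

5.655%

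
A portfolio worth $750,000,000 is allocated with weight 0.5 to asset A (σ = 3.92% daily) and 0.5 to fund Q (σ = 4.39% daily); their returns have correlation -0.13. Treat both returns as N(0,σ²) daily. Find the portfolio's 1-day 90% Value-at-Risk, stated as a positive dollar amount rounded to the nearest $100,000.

σ_p² = 0.5²·3.92² + 0.5²·4.39² + 2·-0.13·0.5·0.5·3.92·4.39 = 7.5411 (%²).
σ_p = √7.5411 = 2.746%.
At 90%, z = 1.282.
VaR = 1.282 × 2.746% = 3.520%; on $750,000,000 that is $26,400,000.

$26,400,000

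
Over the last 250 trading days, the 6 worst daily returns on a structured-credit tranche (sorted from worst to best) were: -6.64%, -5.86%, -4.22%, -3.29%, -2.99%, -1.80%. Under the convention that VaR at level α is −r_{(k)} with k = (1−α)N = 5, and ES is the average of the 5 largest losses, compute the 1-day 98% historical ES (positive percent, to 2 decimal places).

4.60%

The 5 worst returns sum to -23.00%.
ES = −(-23.00%) / 5 = 4.6% ≈ 4.60%.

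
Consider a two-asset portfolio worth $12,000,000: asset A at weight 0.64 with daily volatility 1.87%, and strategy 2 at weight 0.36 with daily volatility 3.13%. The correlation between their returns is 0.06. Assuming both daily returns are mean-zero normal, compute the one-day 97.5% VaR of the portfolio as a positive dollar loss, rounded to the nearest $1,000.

σ_p² = 0.64²·1.87² + 0.36²·3.13² + 2·0.06·0.64·0.36·1.87·3.13 = 2.8638 (%²).
σ_p = √2.8638 = 1.692%.
At 97.5%, z = 1.960.
VaR = 1.960 × 1.692% = 3.316%; on $12,000,000 that is $397,920.

$398,000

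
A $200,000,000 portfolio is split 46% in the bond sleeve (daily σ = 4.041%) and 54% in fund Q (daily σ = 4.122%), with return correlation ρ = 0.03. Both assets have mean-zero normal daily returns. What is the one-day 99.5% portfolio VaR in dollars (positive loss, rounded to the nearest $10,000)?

σ_p² = 0.46²·4.041² + 0.54²·4.122² + 2·0.03·0.46·0.54·4.041·4.122 = 8.6582 (%²).
σ_p = √8.6582 = 2.942%.
At 99.5%, z = 2.576.
VaR = 2.576 × 2.942% = 7.579%; on $200,000,000 that is $15,158,000.

$15,160,000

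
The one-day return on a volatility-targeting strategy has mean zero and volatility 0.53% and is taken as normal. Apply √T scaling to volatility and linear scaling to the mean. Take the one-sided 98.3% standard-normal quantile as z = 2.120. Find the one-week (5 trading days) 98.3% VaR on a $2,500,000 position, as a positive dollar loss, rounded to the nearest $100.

$62,800

σ_{5d} = 0.53% × √5 = 1.185%.
VaR = 2.120 × 1.185% = 2.512%.
On $2,500,000: 0.02512 × $2,500,000 = $62,800.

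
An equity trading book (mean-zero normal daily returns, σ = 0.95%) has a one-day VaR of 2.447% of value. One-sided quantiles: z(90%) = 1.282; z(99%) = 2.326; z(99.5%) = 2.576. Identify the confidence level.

Implied z = VaR/σ = 2.447 / 0.95 = 2.576.
This matches z(99.5%) = 2.576.

99.5%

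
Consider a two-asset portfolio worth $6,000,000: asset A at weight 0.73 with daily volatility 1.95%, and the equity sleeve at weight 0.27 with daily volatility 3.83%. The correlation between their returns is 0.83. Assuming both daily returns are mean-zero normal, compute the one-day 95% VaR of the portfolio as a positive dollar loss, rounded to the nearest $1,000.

$232,000

σ_p² = 0.73²·1.95² + 0.27²·3.83² + 2·0.83·0.73·0.27·1.95·3.83 = 5.5393 (%²).
σ_p = √5.5393 = 2.354%.
At 95%, z = 1.645.
VaR = 1.645 × 2.354% = 3.872%; on $6,000,000 that is $232,320.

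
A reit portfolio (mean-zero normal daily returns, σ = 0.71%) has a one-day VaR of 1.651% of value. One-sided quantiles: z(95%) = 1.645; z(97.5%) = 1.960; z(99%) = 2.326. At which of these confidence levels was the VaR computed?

Implied z = VaR/σ = 1.651 / 0.71 = 2.325.
This matches z(99%) = 2.326.

99%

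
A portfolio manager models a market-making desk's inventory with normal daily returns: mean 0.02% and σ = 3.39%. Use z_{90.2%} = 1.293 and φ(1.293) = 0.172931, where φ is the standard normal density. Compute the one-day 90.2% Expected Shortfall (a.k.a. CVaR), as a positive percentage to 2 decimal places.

Tail multiplier: φ(z)/(1−α) = 0.172931 / 0.098 = 1.765.
ES = −(0.02%) + 3.39% × 1.765 = 5.963%.

5.96%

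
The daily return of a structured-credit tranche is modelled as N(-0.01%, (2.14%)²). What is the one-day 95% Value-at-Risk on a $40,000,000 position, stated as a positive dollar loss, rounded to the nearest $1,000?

$1,412,000

At 95% one-sided, z = 1.645.
VaR = −μ + z·σ = −(-0.01%) + 1.645 × 2.14% = 3.530%.
On $40,000,000: 0.03530 × $40,000,000 = $1,412,000.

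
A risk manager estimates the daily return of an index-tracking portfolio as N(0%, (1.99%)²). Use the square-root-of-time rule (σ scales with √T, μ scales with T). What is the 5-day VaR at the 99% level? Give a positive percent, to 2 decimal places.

At 99%, z = 2.326.
σ_{5d} = 1.99% × √5 = 4.450%.
VaR = 2.326 × 4.450% = 10.351%.

10.35%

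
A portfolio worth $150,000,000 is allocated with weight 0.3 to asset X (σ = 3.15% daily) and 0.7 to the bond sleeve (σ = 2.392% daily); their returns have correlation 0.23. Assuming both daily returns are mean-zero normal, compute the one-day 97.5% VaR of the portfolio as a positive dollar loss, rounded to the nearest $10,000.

σ_p² = 0.3²·3.15² + 0.7²·2.392² + 2·0.23·0.3·0.7·3.15·2.392 = 4.4245 (%²).
σ_p = √4.4245 = 2.103%.
At 97.5%, z = 1.960.
VaR = 1.960 × 2.103% = 4.122%; on $150,000,000 that is $6,183,000.

$6,180,000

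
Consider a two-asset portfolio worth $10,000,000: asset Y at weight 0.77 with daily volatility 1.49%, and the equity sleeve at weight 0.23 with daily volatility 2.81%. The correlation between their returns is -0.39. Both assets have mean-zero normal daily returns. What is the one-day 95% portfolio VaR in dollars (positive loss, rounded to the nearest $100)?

σ_p² = 0.77²·1.49² + 0.23²·2.81² + 2·-0.39·0.77·0.23·1.49·2.81 = 1.1556 (%²).
σ_p = √1.1556 = 1.075%.
At 95%, z = 1.645.
VaR = 1.645 × 1.075% = 1.768%; on $10,000,000 that is $176,800.

$176,800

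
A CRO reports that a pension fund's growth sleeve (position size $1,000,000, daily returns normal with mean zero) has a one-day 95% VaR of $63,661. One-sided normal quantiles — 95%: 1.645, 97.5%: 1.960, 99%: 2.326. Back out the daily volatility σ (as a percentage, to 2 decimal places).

VaR as a fraction: $63,661 / $1,000,000 = 6.366%.
σ = VaR / z = 6.366% / 1.645 = 3.870%.

3.87%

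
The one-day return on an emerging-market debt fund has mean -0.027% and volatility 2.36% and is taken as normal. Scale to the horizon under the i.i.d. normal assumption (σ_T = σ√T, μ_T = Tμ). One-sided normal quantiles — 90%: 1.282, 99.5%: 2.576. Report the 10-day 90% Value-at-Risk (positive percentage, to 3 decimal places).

9.838%

σ_{10d} = 2.36% × √10 = 7.463%; μ_{10d} = 10 × -0.027% = -0.270%.
VaR = −(-0.270%) + 1.282 × 7.463% = 9.838%.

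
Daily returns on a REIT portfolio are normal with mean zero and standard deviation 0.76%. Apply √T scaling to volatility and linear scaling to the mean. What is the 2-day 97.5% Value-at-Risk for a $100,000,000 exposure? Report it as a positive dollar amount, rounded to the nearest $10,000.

At 97.5%, z = 1.960.
σ_{2d} = 0.76% × √2 = 1.075%.
VaR = 1.960 × 1.075% = 2.107%.
On $100,000,000: 0.02107 × $100,000,000 = $2,107,000.

$2,110,000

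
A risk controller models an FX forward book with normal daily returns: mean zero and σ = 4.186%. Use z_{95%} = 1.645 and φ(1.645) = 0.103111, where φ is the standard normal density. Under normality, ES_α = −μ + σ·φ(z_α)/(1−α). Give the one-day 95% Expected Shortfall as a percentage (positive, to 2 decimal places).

8.63%

Tail multiplier: φ(z)/(1−α) = 0.103111 / 0.05 = 2.062.
ES = 4.186% × 2.062 = 8.632%.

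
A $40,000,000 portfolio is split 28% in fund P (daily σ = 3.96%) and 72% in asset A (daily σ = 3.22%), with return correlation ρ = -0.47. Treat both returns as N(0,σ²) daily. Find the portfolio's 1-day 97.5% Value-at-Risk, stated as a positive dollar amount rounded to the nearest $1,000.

σ_p² = 0.28²·3.96² + 0.72²·3.22² + 2·-0.47·0.28·0.72·3.96·3.22 = 4.1880 (%²).
σ_p = √4.1880 = 2.046%.
At 97.5%, z = 1.960.
VaR = 1.960 × 2.046% = 4.010%; on $40,000,000 that is $1,604,000.

$1,604,000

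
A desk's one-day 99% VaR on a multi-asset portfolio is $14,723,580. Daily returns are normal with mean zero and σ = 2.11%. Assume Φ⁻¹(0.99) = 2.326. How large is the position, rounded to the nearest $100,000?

VaR as a fraction of value: z·σ = 2.326 × 2.11% = 4.90786%.
Position = $14,723,580 / 0.0490786 = $300,000,000.

$300,000,000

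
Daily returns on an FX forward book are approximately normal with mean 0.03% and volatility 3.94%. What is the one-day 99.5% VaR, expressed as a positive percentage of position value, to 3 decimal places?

10.119%

At 99.5% one-sided, z = 2.576.
VaR = −μ + z·σ = −(0.03%) + 2.576 × 3.94% = 10.119%.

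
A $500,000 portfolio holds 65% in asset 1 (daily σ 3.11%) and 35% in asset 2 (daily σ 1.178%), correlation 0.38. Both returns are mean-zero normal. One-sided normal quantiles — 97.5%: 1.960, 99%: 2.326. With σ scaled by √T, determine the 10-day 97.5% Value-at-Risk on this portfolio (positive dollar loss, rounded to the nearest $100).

$68,500

σ_p = √(0.65²·3.11² + 0.35²·1.178² + 2·0.38·0.65·0.35·3.11·1.178) = 2.211%.
σ_{10d} = 2.211% × √10 = 6.992%.
VaR = 1.960 × 6.992% = 13.704%; on $500,000 that is $68,520.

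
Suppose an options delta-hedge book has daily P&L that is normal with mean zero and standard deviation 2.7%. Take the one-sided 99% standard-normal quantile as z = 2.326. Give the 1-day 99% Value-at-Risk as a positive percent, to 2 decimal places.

6.28%

VaR = z·σ = 2.326 × 2.7% = 6.280%.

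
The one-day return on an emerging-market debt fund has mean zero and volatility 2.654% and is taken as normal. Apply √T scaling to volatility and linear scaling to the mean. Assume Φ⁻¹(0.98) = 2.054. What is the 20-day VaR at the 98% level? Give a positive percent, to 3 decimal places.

24.379%

σ_{20d} = 2.654% × √20 = 11.869%.
VaR = 2.054 × 11.869% = 24.379%.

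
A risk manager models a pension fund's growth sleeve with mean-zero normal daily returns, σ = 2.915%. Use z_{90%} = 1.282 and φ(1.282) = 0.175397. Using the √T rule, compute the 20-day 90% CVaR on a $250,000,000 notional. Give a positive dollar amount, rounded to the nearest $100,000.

$57,200,000

σ_{20d} = 2.915% × √20 = 13.036%.
ES multiplier = φ(z)/(1−α) = 0.175397/0.1 = 1.754.
ES = 13.036% × 1.754 = 22.865%; on $250,000,000: $57,162,500.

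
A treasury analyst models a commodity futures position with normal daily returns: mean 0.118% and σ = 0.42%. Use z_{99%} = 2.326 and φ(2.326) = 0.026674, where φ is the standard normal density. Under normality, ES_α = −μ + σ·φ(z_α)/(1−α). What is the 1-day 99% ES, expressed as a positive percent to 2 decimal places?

1.00%

Tail multiplier: φ(z)/(1−α) = 0.026674 / 0.01 = 2.667.
ES = −(0.118%) + 0.42% × 2.667 = 1.002%.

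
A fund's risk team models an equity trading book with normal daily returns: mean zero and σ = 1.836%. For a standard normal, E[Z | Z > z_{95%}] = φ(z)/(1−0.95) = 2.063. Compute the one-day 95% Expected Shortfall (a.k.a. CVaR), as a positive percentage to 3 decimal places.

ES = 1.836% × 2.063 = 3.788%.

3.788%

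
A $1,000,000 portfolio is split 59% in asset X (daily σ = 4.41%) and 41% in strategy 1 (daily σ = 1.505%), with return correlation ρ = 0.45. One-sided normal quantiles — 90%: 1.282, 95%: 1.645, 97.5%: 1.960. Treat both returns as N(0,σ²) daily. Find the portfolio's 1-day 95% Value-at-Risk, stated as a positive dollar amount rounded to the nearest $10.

σ_p² = 0.59²·4.41² + 0.41²·1.505² + 2·0.45·0.59·0.41·4.41·1.505 = 8.5956 (%²).
σ_p = √8.5956 = 2.932%.
VaR = 1.645 × 2.932% = 4.823%; on $1,000,000 that is $48,230.

$48,230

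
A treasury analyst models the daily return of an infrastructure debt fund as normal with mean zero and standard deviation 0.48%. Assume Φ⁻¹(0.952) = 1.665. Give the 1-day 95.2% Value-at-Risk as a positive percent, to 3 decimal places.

0.799%

VaR = z·σ = 1.665 × 0.48% = 0.799%.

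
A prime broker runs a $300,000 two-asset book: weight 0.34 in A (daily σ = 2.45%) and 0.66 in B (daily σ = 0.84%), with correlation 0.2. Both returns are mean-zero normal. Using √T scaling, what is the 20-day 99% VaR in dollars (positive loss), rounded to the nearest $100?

σ_p = √(0.34²·2.45² + 0.66²·0.84² + 2·0.2·0.34·0.66·2.45·0.84) = 1.089%.
σ_{20d} = 1.089% × √20 = 4.870%.
z(99%) = 2.326.
VaR = 2.326 × 4.870% = 11.328%; on $300,000 that is $33,984.

$34,000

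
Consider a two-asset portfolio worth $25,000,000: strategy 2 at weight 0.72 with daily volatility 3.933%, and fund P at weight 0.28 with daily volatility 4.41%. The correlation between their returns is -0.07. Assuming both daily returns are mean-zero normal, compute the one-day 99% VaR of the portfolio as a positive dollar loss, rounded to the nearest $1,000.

$1,750,000

σ_p² = 0.72²·3.933² + 0.28²·4.41² + 2·-0.07·0.72·0.28·3.933·4.41 = 9.0541 (%²).
σ_p = √9.0541 = 3.009%.
At 99%, z = 2.326.
VaR = 2.326 × 3.009% = 6.999%; on $25,000,000 that is $1,749,750.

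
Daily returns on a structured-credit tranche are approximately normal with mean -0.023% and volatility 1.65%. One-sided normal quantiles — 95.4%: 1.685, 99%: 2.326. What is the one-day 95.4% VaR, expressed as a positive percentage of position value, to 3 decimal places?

2.803%

VaR = −μ + z·σ = −(-0.023%) + 1.685 × 1.65% = 2.803%.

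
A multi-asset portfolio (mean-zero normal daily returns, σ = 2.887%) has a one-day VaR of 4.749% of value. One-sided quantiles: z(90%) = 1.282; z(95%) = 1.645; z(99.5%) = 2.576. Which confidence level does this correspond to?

95%

Implied z = VaR/σ = 4.749 / 2.887 = 1.645.
This matches z(95%) = 1.645.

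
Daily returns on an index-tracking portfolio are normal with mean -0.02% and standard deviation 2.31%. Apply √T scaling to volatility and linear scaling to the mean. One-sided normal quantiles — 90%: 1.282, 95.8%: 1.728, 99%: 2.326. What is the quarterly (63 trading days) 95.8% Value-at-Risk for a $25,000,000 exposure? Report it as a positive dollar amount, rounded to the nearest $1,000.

$8,236,000

σ_{63d} = 2.31% × √63 = 18.335%; μ_{63d} = 63 × -0.02% = -1.260%.
VaR = −(-1.260%) + 1.728 × 18.335% = 32.943%.
On $25,000,000: 0.32943 × $25,000,000 = $8,235,750.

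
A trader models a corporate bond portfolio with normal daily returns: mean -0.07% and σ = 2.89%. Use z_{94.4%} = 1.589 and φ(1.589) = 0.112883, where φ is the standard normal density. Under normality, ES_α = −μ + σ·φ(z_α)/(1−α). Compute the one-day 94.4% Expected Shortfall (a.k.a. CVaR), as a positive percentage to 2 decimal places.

Tail multiplier: φ(z)/(1−α) = 0.112883 / 0.056 = 2.016.
ES = −(-0.07%) + 2.89% × 2.016 = 5.896%.

5.90%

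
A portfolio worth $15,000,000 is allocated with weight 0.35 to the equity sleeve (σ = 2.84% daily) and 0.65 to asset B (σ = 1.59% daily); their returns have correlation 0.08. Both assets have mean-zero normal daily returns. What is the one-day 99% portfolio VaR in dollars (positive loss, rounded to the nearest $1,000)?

σ_p² = 0.35²·2.84² + 0.65²·1.59² + 2·0.08·0.35·0.65·2.84·1.59 = 2.2205 (%²).
σ_p = √2.2205 = 1.490%.
At 99%, z = 2.326.
VaR = 2.326 × 1.490% = 3.466%; on $15,000,000 that is $519,900.

$520,000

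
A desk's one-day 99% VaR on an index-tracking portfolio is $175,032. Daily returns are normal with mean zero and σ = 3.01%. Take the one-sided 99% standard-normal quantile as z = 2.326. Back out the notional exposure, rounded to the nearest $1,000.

VaR as a fraction of value: z·σ = 2.326 × 3.01% = 7.00126%.
Position = $175,032 / 0.0700126 = $2,500,007.

$2,500,000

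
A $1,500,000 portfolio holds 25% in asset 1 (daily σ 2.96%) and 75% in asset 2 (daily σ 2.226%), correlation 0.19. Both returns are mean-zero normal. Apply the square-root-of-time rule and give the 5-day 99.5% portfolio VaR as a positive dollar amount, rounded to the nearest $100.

σ_p = √(0.25²·2.96² + 0.75²·2.226² + 2·0.19·0.25·0.75·2.96·2.226) = 1.950%.
σ_{5d} = 1.950% × √5 = 4.360%.
z(99.5%) = 2.576.
VaR = 2.576 × 4.360% = 11.231%; on $1,500,000 that is $168,465.

$168,500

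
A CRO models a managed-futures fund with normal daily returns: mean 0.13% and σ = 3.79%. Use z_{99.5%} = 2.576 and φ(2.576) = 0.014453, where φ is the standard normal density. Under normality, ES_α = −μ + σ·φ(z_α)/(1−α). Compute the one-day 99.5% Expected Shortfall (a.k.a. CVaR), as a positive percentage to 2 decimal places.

10.83%

Tail multiplier: φ(z)/(1−α) = 0.014453 / 0.005 = 2.891.
ES = −(0.13%) + 3.79% × 2.891 = 10.827%.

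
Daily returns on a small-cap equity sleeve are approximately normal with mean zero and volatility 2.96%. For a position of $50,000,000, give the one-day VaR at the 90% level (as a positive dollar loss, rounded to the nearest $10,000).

At 90% one-sided, z = 1.282.
VaR = z·σ = 1.282 × 2.96% = 3.795%.
On $50,000,000: 0.03795 × $50,000,000 = $1,897,500.

$1,900,000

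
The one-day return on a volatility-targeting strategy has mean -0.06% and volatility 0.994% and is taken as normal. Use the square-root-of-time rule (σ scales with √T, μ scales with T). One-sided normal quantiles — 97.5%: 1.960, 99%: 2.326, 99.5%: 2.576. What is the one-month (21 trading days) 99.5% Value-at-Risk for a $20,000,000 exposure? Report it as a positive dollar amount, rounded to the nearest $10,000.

σ_{21d} = 0.994% × √21 = 4.555%; μ_{21d} = 21 × -0.06% = -1.260%.
VaR = −(-1.260%) + 2.576 × 4.555% = 12.994%.
On $20,000,000: 0.12994 × $20,000,000 = $2,598,800.

$2,600,000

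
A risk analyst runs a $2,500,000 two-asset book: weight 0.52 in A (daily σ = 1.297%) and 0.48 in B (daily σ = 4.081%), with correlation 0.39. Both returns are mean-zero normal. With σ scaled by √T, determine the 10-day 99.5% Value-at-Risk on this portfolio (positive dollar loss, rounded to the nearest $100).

$469,800

σ_p = √(0.52²·1.297² + 0.48²·4.081² + 2·0.39·0.52·0.48·1.297·4.081) = 2.307%.
σ_{10d} = 2.307% × √10 = 7.295%.
z(99.5%) = 2.576.
VaR = 2.576 × 7.295% = 18.792%; on $2,500,000 that is $469,800.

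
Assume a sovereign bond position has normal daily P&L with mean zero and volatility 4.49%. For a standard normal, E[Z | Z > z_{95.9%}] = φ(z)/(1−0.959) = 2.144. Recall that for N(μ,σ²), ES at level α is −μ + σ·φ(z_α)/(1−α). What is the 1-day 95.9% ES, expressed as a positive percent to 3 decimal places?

9.627%

ES = 4.49% × 2.144 = 9.627%.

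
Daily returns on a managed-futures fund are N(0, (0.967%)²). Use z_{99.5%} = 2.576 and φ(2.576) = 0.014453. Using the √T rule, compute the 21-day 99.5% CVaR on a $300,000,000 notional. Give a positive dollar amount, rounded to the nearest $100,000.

σ_{21d} = 0.967% × √21 = 4.431%.
ES multiplier = φ(z)/(1−α) = 0.014453/0.005 = 2.891.
ES = 4.431% × 2.891 = 12.810%; on $300,000,000: $38,430,000.

$38,400,000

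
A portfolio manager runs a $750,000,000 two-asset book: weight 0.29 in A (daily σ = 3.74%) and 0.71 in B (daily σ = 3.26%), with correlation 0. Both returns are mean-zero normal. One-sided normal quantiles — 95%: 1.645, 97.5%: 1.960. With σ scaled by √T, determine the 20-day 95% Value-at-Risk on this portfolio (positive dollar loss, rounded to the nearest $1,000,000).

σ_p = √(0.29²·3.74² + 0.71²·3.26² + 2·0·0.29·0.71·3.74·3.26) = 2.556%.
σ_{20d} = 2.556% × √20 = 11.431%.
VaR = 1.645 × 11.431% = 18.804%; on $750,000,000 that is $141,030,000.

$141,000,000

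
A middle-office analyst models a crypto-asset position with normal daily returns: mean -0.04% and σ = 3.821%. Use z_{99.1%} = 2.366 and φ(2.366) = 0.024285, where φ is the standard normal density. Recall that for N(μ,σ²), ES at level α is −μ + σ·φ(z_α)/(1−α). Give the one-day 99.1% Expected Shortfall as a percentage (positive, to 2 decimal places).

Tail multiplier: φ(z)/(1−α) = 0.024285 / 0.009 = 2.698.
ES = −(-0.04%) + 3.821% × 2.698 = 10.349%.

10.35%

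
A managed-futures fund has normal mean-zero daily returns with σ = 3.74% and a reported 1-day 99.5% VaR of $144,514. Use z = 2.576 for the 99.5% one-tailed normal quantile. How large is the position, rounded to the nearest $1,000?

VaR as a fraction of value: z·σ = 2.576 × 3.74% = 9.63424%.
Position = $144,514 / 0.0963424 = $1,500,004.

$1,500,000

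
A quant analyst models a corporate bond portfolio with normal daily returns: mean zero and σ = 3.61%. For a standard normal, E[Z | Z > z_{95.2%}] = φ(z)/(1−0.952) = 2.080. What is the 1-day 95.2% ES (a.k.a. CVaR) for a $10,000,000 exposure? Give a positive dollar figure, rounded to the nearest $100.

$750,900

ES = 3.61% × 2.080 = 7.509%.
On $10,000,000: 0.07509 × $10,000,000 = $750,900.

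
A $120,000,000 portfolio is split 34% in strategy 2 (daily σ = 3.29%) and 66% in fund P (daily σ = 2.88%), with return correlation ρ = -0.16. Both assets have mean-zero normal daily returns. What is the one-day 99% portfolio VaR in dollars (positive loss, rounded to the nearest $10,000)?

σ_p² = 0.34²·3.29² + 0.66²·2.88² + 2·-0.16·0.34·0.66·3.29·2.88 = 4.1839 (%²).
σ_p = √4.1839 = 2.045%.
At 99%, z = 2.326.
VaR = 2.326 × 2.045% = 4.757%; on $120,000,000 that is $5,708,400.

$5,710,000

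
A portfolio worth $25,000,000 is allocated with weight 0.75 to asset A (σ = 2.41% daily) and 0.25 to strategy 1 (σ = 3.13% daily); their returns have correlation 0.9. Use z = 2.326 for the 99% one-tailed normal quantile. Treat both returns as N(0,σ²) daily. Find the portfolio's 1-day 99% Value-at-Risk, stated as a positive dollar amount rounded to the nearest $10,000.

$1,470,000

σ_p² = 0.75²·2.41² + 0.25²·3.13² + 2·0.9·0.75·0.25·2.41·3.13 = 6.4252 (%²).
σ_p = √6.4252 = 2.535%.
VaR = 2.326 × 2.535% = 5.896%; on $25,000,000 that is $1,474,000.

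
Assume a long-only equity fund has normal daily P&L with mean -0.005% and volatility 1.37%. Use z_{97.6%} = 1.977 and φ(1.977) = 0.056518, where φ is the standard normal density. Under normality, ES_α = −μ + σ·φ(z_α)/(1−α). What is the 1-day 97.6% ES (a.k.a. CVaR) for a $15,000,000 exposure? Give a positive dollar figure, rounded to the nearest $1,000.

$485,000

Tail multiplier: φ(z)/(1−α) = 0.056518 / 0.024 = 2.355.
ES = −(-0.005%) + 1.37% × 2.355 = 3.231%.
On $15,000,000: 0.03231 × $15,000,000 = $484,650.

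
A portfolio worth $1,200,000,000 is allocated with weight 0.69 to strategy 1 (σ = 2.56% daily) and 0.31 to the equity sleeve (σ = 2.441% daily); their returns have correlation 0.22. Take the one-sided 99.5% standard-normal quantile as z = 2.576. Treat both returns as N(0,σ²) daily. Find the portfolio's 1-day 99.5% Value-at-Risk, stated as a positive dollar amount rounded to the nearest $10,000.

$63,960,000

σ_p² = 0.69²·2.56² + 0.31²·2.441² + 2·0.22·0.69·0.31·2.56·2.441 = 4.2809 (%²).
σ_p = √4.2809 = 2.069%.
VaR = 2.576 × 2.069% = 5.330%; on $1,200,000,000 that is $63,960,000.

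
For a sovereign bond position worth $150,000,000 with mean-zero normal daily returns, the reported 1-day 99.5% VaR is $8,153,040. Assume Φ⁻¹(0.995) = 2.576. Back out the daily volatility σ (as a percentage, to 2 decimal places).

2.11%

VaR as a fraction: $8,153,040 / $150,000,000 = 5.435%.
σ = VaR / z = 5.435% / 2.576 = 2.110%.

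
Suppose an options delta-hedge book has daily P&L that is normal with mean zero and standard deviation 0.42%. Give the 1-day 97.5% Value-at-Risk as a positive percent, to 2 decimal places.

At 97.5% one-sided, z = 1.960.
VaR = z·σ = 1.960 × 0.42% = 0.823%.

0.82%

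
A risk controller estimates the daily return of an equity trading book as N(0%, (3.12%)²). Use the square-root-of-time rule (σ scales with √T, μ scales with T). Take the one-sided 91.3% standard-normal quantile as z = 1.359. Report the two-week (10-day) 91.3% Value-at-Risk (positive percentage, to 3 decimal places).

σ_{10d} = 3.12% × √10 = 9.866%.
VaR = 1.359 × 9.866% = 13.408%.

13.408%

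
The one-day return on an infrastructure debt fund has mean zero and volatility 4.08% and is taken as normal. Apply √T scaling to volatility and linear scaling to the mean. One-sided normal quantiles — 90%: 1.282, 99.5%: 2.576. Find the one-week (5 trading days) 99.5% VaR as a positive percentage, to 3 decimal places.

σ_{5d} = 4.08% × √5 = 9.123%.
VaR = 2.576 × 9.123% = 23.501%.

23.501%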